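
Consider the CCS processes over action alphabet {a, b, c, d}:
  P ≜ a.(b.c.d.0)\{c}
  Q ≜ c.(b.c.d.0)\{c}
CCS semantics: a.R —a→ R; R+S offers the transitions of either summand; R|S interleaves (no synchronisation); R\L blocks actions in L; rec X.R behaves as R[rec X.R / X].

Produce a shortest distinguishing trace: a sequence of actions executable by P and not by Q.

a

Reachable graph of P (3 states):
  p0 = a.(b.c.d.0)\{c} | =a=> p1
  p1 = (b.c.d.0)\{c} | =b=> p2
  p2 = (c.d.0)\{c} | stopped
Reachable graph of Q (3 states):
  q0 = c.(b.c.d.0)\{c} | =c=> q1
  q1 = (b.c.d.0)\{c} | =b=> q2
  q2 = (c.d.0)\{c} | stopped
Run σ = ⟨a⟩ on P: start {p0}
  after a @ step 1: {p1}
  P completes σ.
Run σ = ⟨a⟩ on Q: start {q0}
  after a @ step 1: ∅  — Q cannot continue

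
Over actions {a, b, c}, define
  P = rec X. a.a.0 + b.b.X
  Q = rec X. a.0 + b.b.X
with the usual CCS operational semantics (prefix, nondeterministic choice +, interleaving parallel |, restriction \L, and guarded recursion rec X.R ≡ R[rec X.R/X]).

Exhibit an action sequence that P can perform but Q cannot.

LTS(P): 4 reachable states
  s0 = rec X. a.a.0 + b.b.X | —a→ s1, —b→ s2
  s1 = a.0 | —a→ s3
  s2 = b.(rec X. a.a.0 + b.b.X) | —b→ s0
  s3 = 0 | deadlocked
LTS(Q): 3 reachable states
  t0 = rec X. a.0 + b.b.X | —a→ t1, —b→ t2
  t1 = 0 | deadlocked
  t2 = b.(rec X. a.0 + b.b.X) | —b→ t0
Executing aa from P (initial set {s0}):
  step 1 (a): {s1}
  step 2 (a): {s3}
  P completes σ.
Executing aa from Q (initial set {t0}):
  step 1 (a): {t1}
  step 2 (a): no successor for Q

aa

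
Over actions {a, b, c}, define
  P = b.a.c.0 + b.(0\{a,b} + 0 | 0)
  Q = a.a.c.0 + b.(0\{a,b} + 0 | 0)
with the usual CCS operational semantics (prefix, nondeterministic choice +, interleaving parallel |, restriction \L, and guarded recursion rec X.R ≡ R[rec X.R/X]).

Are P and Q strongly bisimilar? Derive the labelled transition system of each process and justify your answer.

not bisimilar

P's transition system — 5 states:
  p0 = b.a.c.0 + b.(0\{a,b} + 0 | 0) :: -b-> p1, -b-> p2
  p1 = 0\{a,b} + 0 | 0 :: ·
  p2 = a.c.0 :: -a-> p3
  p3 = c.0 :: -c-> p4
  p4 = 0 :: ·
Q's transition system — 5 states:
  q0 = a.a.c.0 + b.(0\{a,b} + 0 | 0) :: -a-> q1, -b-> q2
  q1 = a.c.0 :: -a-> q3
  q2 = 0\{a,b} + 0 | 0 :: ·
  q3 = c.0 :: -c-> q4
  q4 = 0 :: ·
Partition-refinement fixed point:
  B0 = {p0}
  B1 = {p1, p4, q2, q4}
  B2 = {p2, q1}
  B3 = {p3, q3}
  B4 = {q0}
p0 ∈ B0, q0 ∈ B4 → different blocks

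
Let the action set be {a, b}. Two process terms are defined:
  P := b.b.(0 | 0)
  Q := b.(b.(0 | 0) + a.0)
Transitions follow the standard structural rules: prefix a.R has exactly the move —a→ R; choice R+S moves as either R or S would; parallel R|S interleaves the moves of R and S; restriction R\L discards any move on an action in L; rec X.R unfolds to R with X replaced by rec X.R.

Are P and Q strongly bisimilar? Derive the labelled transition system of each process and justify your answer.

Reachable graph of P (3 states):
  u0 = b.b.(0 | 0) | --b--▸ u1
  u1 = b.(0 | 0) | --b--▸ u2
  u2 = 0 | 0 | ·
Reachable graph of Q (4 states):
  v0 = b.(b.(0 | 0) + a.0) | --b--▸ v1
  v1 = b.(0 | 0) + a.0 | --a--▸ v2, --b--▸ v3
  v2 = 0 | ·
  v3 = 0 | 0 | ·
Coarsest stable partition (strong bisimilarity classes):
  B0 = {u0}
  B1 = {u1}
  B2 = {u2, v2, v3}
  B3 = {v0}
  B4 = {v1}
u0 ∈ B0, v0 ∈ B3 → different blocks

not bisimilar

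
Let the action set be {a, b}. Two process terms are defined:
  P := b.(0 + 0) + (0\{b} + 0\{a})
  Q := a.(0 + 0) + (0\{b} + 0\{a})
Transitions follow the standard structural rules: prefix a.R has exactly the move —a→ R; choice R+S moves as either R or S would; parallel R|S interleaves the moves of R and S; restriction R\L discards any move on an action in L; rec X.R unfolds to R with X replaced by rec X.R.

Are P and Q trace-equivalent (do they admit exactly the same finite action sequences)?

LTS(P): 2 reachable states
  u0 = b.(0 + 0) + (0\{b} + 0\{a}) ⊢ ··b··> u1
  u1 = 0 + 0 ⊢ ∅
LTS(Q): 2 reachable states
  v0 = a.(0 + 0) + (0\{b} + 0\{a}) ⊢ ··a··> v1
  v1 = 0 + 0 ⊢ ∅
Trace ⟨b⟩ through P, begin at {u0}:
  [1] b ⇒ {u1}
  — P admits the full trace.
Trace ⟨b⟩ through Q, begin at {v0}:
  [1] b ⇒ ∅ (Q stuck)

trace-distinct — witness ⟨b⟩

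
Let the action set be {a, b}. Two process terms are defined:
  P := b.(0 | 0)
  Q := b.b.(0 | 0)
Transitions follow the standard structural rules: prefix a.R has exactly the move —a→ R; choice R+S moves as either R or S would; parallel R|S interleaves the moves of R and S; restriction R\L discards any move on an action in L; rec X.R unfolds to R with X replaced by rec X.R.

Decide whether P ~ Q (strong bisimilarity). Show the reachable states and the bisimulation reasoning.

not bisimilar

P's transition system — 2 states:
  m0 = b.(0 | 0) :: --b--▸ m1
  m1 = 0 | 0 :: ·
Q's transition system — 3 states:
  n0 = b.b.(0 | 0) :: --b--▸ n1
  n1 = b.(0 | 0) :: --b--▸ n2
  n2 = 0 | 0 :: ·
Coarsest stable partition (strong bisimilarity classes):
  B0 = {m0, n1}
  B1 = {m1, n2}
  B2 = {n0}
m0 ∈ B0, n0 ∈ B2 → different blocks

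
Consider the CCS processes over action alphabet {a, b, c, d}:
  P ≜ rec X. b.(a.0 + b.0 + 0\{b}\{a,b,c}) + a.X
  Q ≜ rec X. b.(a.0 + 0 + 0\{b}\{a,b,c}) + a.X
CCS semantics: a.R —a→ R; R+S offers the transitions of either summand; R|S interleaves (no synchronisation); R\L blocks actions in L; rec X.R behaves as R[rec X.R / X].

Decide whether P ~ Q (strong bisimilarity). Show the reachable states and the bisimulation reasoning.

not bisimilar

Reachable graph of P (3 states):
  u0 = rec X. b.(a.0 + b.0 + 0\{b}\{a,b,c}) + a.X → =a=> u0, =b=> u1
  u1 = a.0 + b.0 + 0\{b}\{a,b,c} → =a=> u2, =b=> u2
  u2 = 0 → ∅
Reachable graph of Q (3 states):
  v0 = rec X. b.(a.0 + 0 + 0\{b}\{a,b,c}) + a.X → =a=> v0, =b=> v1
  v1 = a.0 + 0 + 0\{b}\{a,b,c} → =a=> v2
  v2 = 0 → ∅
Bisimilarity quotient blocks:
  B0 = {u0}
  B1 = {u1}
  B2 = {u2, v2}
  B3 = {v0}
  B4 = {v1}
u0 ∈ B0, v0 ∈ B3 → different blocks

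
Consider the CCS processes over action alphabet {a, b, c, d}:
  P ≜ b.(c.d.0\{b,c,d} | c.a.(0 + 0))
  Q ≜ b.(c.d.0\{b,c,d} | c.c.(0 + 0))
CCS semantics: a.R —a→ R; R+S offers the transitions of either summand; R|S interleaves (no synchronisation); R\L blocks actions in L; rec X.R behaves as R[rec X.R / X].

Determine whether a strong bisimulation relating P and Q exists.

NO

LTS(P): 10 reachable states
  u0 = b.(c.d.0\{b,c,d} | c.a.(0 + 0)) | -b-> u1
  u1 = c.d.0\{b,c,d} | c.a.(0 + 0) | -c-> u2, -c-> u3
  u2 = c.d.0\{b,c,d} | a.(0 + 0) | -a-> u4, -c-> u5
  u3 = d.0\{b,c,d} | c.a.(0 + 0) | -c-> u5, -d-> u6
  u4 = c.d.0\{b,c,d} | (0 + 0) | -c-> u7
  u5 = d.0\{b,c,d} | a.(0 + 0) | -a-> u7, -d-> u8
  u6 = 0\{b,c,d} | c.a.(0 + 0) | -c-> u8
  u7 = d.0\{b,c,d} | (0 + 0) | -d-> u9
  u8 = 0\{b,c,d} | a.(0 + 0) | -a-> u9
  u9 = 0\{b,c,d} | (0 + 0) | ∅
LTS(Q): 10 reachable states
  v0 = b.(c.d.0\{b,c,d} | c.c.(0 + 0)) | -b-> v1
  v1 = c.d.0\{b,c,d} | c.c.(0 + 0) | -c-> v2, -c-> v3
  v2 = c.d.0\{b,c,d} | c.(0 + 0) | -c-> v4, -c-> v5
  v3 = d.0\{b,c,d} | c.c.(0 + 0) | -c-> v5, -d-> v6
  v4 = c.d.0\{b,c,d} | (0 + 0) | -c-> v7
  v5 = d.0\{b,c,d} | c.(0 + 0) | -c-> v7, -d-> v8
  v6 = 0\{b,c,d} | c.c.(0 + 0) | -c-> v8
  v7 = d.0\{b,c,d} | (0 + 0) | -d-> v9
  v8 = 0\{b,c,d} | c.(0 + 0) | -c-> v9
  v9 = 0\{b,c,d} | (0 + 0) | ∅
Coarsest stable partition (strong bisimilarity classes):
  B0 = {u0}
  B1 = {u1}
  B2 = {u3}
  B3 = {u5}
  B4 = {u8}
  B5 = {u9, v9}
  B6 = {u7, v7}
  B7 = {u6}
  B8 = {u2}
  B9 = {u4, v4}
  B10 = {v0}
  B11 = {v1}
  B12 = {v3}
  B13 = {v6}
  B14 = {v8}
  B15 = {v5}
  B16 = {v2}
u0 ∈ B0, v0 ∈ B10 → different blocks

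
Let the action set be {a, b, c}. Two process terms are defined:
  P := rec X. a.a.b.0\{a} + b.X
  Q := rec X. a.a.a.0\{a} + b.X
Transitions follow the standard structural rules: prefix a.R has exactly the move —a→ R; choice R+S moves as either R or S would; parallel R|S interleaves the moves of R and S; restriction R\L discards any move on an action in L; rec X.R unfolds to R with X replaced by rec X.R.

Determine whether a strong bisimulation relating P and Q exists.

LTS(P): 4 reachable states
  p0 = rec X. a.a.b.0\{a} + b.X :: =a=> p1, =b=> p0
  p1 = a.b.0\{a} :: =a=> p2
  p2 = b.0\{a} :: =b=> p3
  p3 = 0\{a} :: (no moves)
LTS(Q): 4 reachable states
  q0 = rec X. a.a.a.0\{a} + b.X :: =a=> q1, =b=> q0
  q1 = a.a.0\{a} :: =a=> q2
  q2 = a.0\{a} :: =a=> q3
  q3 = 0\{a} :: (no moves)
Bisimilarity quotient blocks:
  B0 = {p0}
  B1 = {p1}
  B2 = {p2}
  B3 = {p3, q3}
  B4 = {q0}
  B5 = {q1}
  B6 = {q2}
p0 ∈ B0, q0 ∈ B4 → different blocks

P ≁ Q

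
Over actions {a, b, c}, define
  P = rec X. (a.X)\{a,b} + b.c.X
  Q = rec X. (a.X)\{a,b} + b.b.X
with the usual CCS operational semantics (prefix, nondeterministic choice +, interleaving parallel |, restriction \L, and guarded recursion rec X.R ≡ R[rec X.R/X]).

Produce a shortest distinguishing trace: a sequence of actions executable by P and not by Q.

LTS(P): 2 reachable states
  u0 = rec X. (a.X)\{a,b} + b.c.X ⊢ —b→ u1
  u1 = c.(rec X. (a.X)\{a,b} + b.c.X) ⊢ —c→ u0
LTS(Q): 2 reachable states
  v0 = rec X. (a.X)\{a,b} + b.b.X ⊢ —b→ v1
  v1 = b.(rec X. (a.X)\{a,b} + b.b.X) ⊢ —b→ v0
Trace ⟨bc⟩ through P, begin at {u0}:
  step 1 (b): {u1}
  step 2 (c): {u0}
  — P admits the full trace.
Trace ⟨bc⟩ through Q, begin at {v0}:
  step 1 (b): {v1}
  step 2 (c): ∅  — Q cannot continue

bc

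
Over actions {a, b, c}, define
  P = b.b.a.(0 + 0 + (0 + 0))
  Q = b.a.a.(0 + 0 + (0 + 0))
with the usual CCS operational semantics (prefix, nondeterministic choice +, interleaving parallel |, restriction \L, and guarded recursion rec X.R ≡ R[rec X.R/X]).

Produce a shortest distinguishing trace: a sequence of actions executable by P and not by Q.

bb

LTS(P): 4 reachable states
  s0 = b.b.a.(0 + 0 + (0 + 0)) :: -b-> s1
  s1 = b.a.(0 + 0 + (0 + 0)) :: -b-> s2
  s2 = a.(0 + 0 + (0 + 0)) :: -a-> s3
  s3 = 0 + 0 + (0 + 0) :: stopped
LTS(Q): 4 reachable states
  t0 = b.a.a.(0 + 0 + (0 + 0)) :: -b-> t1
  t1 = a.a.(0 + 0 + (0 + 0)) :: -a-> t2
  t2 = a.(0 + 0 + (0 + 0)) :: -a-> t3
  t3 = 0 + 0 + (0 + 0) :: stopped
Executing bb from P (initial set {s0}):
  [1] b ⇒ {s1}
  [2] b ⇒ {s2}
  ✓ P
Executing bb from Q (initial set {t0}):
  [1] b ⇒ {t1}
  [2] b ⇒ no successor for Q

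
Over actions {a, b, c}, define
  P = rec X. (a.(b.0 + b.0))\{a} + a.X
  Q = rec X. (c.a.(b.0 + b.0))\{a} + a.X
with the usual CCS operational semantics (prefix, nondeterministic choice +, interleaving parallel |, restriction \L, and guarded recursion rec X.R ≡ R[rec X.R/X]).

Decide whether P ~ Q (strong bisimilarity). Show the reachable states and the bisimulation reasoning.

P ≁ Q

Reachable graph of P (1 states):
  s0 = rec X. (a.(b.0 + b.0))\{a} + a.X :: =a=> s0
Reachable graph of Q (2 states):
  t0 = rec X. (c.a.(b.0 + b.0))\{a} + a.X :: =a=> t0, =c=> t1
  t1 = (a.(b.0 + b.0))\{a} :: deadlocked
Coarsest stable partition (strong bisimilarity classes):
  B0 = {s0}
  B1 = {t0}
  B2 = {t1}
s0 ∈ B0, t0 ∈ B1 → different blocks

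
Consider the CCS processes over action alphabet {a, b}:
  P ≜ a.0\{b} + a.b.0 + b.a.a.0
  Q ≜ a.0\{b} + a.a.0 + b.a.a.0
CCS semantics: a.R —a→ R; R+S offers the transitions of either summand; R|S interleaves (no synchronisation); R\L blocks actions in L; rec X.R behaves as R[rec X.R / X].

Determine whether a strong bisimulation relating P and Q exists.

P ≁ Q

Reachable graph of P (6 states):
  m0 = a.0\{b} + a.b.0 + b.a.a.0 has moves —a→ m1, —a→ m2, —b→ m3
  m1 = 0\{b} has moves ∅
  m2 = b.0 has moves —b→ m4
  m3 = a.a.0 has moves —a→ m5
  m4 = 0 has moves ∅
  m5 = a.0 has moves —a→ m4
Reachable graph of Q (5 states):
  n0 = a.0\{b} + a.a.0 + b.a.a.0 has moves —a→ n1, —a→ n2, —b→ n3
  n1 = 0\{b} has moves ∅
  n2 = a.0 has moves —a→ n4
  n3 = a.a.0 has moves —a→ n2
  n4 = 0 has moves ∅
Coarsest stable partition (strong bisimilarity classes):
  B0 = {m0}
  B1 = {m2}
  B2 = {m1, m4, n1, n4}
  B3 = {m3, n3}
  B4 = {m5, n2}
  B5 = {n0}
m0 ∈ B0, n0 ∈ B5 → different blocks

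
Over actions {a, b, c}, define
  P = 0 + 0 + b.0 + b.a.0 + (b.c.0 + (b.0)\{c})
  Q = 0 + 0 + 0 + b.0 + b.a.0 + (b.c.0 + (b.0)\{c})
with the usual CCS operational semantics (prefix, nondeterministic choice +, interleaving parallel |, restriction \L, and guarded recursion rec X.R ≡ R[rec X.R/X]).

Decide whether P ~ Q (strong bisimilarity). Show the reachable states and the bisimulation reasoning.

LTS(P): 5 reachable states
  p0 = 0 + 0 + b.0 + b.a.0 + (b.c.0 + (b.0)\{c}) | ··b··> p1, ··b··> p2, ··b··> p3, ··b··> p4
  p1 = 0 | deadlocked
  p2 = 0\{c} | deadlocked
  p3 = a.0 | ··a··> p1
  p4 = c.0 | ··c··> p1
LTS(Q): 5 reachable states
  q0 = 0 + 0 + 0 + b.0 + b.a.0 + (b.c.0 + (b.0)\{c}) | ··b··> q1, ··b··> q2, ··b··> q3, ··b··> q4
  q1 = 0 | deadlocked
  q2 = 0\{c} | deadlocked
  q3 = a.0 | ··a··> q1
  q4 = c.0 | ··c··> q1
Partition-refinement fixed point:
  B0 = {p0, q0}
  B1 = {p4, q4}
  B2 = {p1, p2, q1, q2}
  B3 = {p3, q3}
p0 ∈ B0, q0 ∈ B0 → same block

P ~ Q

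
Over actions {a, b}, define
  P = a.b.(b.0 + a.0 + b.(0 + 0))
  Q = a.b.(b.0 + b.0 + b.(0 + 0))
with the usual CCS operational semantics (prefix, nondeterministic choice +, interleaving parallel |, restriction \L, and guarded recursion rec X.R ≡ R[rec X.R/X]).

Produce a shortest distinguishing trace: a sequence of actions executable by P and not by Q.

P's transition system — 5 states:
  p0 = a.b.(b.0 + a.0 + b.(0 + 0)) has moves -a-> p1
  p1 = b.(b.0 + a.0 + b.(0 + 0)) has moves -b-> p2
  p2 = b.0 + a.0 + b.(0 + 0) has moves -a-> p3, -b-> p3, -b-> p4
  p3 = 0 has moves deadlocked
  p4 = 0 + 0 has moves deadlocked
Q's transition system — 5 states:
  q0 = a.b.(b.0 + b.0 + b.(0 + 0)) has moves -a-> q1
  q1 = b.(b.0 + b.0 + b.(0 + 0)) has moves -b-> q2
  q2 = b.0 + b.0 + b.(0 + 0) has moves -b-> q3, -b-> q4
  q3 = 0 has moves deadlocked
  q4 = 0 + 0 has moves deadlocked
Run σ = ⟨aba⟩ on P: start {p0}
  after a @ step 1: {p1}
  after b @ step 2: {p2}
  after a @ step 3: {p3}
  P completes σ.
Run σ = ⟨aba⟩ on Q: start {q0}
  after a @ step 1: {q1}
  after b @ step 2: {q2}
  after a @ step 3: no successor for Q

aba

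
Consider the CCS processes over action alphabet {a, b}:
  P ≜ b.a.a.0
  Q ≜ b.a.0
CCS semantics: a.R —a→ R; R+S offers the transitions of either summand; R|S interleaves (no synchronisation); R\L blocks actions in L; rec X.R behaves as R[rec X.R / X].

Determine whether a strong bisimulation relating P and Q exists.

not bisimilar

Reachable graph of P (4 states):
  p0 = b.a.a.0 → --b--▸ p1
  p1 = a.a.0 → --a--▸ p2
  p2 = a.0 → --a--▸ p3
  p3 = 0 → stopped
Reachable graph of Q (3 states):
  q0 = b.a.0 → --b--▸ q1
  q1 = a.0 → --a--▸ q2
  q2 = 0 → stopped
Partition-refinement fixed point:
  B0 = {p0}
  B1 = {p1}
  B2 = {p2, q1}
  B3 = {p3, q2}
  B4 = {q0}
p0 ∈ B0, q0 ∈ B4 → different blocks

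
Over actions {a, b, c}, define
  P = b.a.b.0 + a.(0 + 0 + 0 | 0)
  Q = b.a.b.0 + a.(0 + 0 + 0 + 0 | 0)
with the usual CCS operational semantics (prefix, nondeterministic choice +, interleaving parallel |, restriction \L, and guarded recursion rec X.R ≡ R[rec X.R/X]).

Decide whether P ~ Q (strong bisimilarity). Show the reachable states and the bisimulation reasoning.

P's transition system — 5 states:
  u0 = b.a.b.0 + a.(0 + 0 + 0 | 0) → -a-> u1, -b-> u2
  u1 = 0 + 0 + 0 | 0 → deadlocked
  u2 = a.b.0 → -a-> u3
  u3 = b.0 → -b-> u4
  u4 = 0 → deadlocked
Q's transition system — 5 states:
  v0 = b.a.b.0 + a.(0 + 0 + 0 + 0 | 0) → -a-> v1, -b-> v2
  v1 = 0 + 0 + 0 + 0 | 0 → deadlocked
  v2 = a.b.0 → -a-> v3
  v3 = b.0 → -b-> v4
  v4 = 0 → deadlocked
Bisimilarity quotient blocks:
  B0 = {u0, v0}
  B1 = {u1, u4, v1, v4}
  B2 = {u2, v2}
  B3 = {u3, v3}
u0 ∈ B0, v0 ∈ B0 → same block

bisimilar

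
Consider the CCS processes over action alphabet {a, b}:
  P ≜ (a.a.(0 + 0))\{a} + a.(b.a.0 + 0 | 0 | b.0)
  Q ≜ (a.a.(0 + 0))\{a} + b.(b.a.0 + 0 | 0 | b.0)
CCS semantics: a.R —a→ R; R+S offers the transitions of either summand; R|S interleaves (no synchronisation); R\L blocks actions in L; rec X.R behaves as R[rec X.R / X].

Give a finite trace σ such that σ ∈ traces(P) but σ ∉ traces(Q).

a

Reachable graph of P (5 states):
  m0 = (a.a.(0 + 0))\{a} + a.(b.a.0 + 0 | 0 | b.0) has moves =a=> m1
  m1 = b.a.0 + 0 | 0 | b.0 has moves =b=> m2, =b=> m3
  m2 = 0 | 0 | 0 has moves stopped
  m3 = a.0 has moves =a=> m4
  m4 = 0 has moves stopped
Reachable graph of Q (5 states):
  n0 = (a.a.(0 + 0))\{a} + b.(b.a.0 + 0 | 0 | b.0) has moves =b=> n1
  n1 = b.a.0 + 0 | 0 | b.0 has moves =b=> n2, =b=> n3
  n2 = 0 | 0 | 0 has moves stopped
  n3 = a.0 has moves =a=> n4
  n4 = 0 has moves stopped
Executing a from P (initial set {m0}):
  step 1 (a): {m1}
  P completes σ.
Executing a from Q (initial set {n0}):
  step 1 (a): ∅  — Q cannot continue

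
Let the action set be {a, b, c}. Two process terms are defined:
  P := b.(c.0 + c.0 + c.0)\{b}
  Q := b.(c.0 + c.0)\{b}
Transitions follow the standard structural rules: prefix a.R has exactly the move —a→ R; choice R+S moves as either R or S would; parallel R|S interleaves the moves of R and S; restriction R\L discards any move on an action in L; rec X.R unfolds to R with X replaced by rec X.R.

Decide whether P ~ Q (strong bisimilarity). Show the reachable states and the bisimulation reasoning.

LTS(P): 3 reachable states
  u0 = b.(c.0 + c.0 + c.0)\{b} | —b→ u1
  u1 = (c.0 + c.0 + c.0)\{b} | —c→ u2
  u2 = 0\{b} | ∅
LTS(Q): 3 reachable states
  v0 = b.(c.0 + c.0)\{b} | —b→ v1
  v1 = (c.0 + c.0)\{b} | —c→ v2
  v2 = 0\{b} | ∅
Coarsest stable partition (strong bisimilarity classes):
  B0 = {u0, v0}
  B1 = {u1, v1}
  B2 = {u2, v2}
u0 ∈ B0, v0 ∈ B0 → same block

YES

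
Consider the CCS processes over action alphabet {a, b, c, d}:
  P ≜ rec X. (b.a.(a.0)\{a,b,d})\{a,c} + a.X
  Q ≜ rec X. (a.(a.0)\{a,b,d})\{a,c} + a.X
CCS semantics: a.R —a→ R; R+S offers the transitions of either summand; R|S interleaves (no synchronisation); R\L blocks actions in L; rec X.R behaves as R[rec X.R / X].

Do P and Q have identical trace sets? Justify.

trace-distinct — witness ⟨b⟩

LTS(P): 2 reachable states
  p0 = rec X. (b.a.(a.0)\{a,b,d})\{a,c} + a.X ⊢ —a→ p0, —b→ p1
  p1 = (a.(a.0)\{a,b,d})\{a,c} ⊢ (no moves)
LTS(Q): 1 reachable states
  q0 = rec X. (a.(a.0)\{a,b,d})\{a,c} + a.X ⊢ —a→ q0
Run σ = ⟨b⟩ on P: start {p0}
  after b @ step 1: {p1}
  — P admits the full trace.
Run σ = ⟨b⟩ on Q: start {q0}
  after b @ step 1: ∅  — Q cannot continue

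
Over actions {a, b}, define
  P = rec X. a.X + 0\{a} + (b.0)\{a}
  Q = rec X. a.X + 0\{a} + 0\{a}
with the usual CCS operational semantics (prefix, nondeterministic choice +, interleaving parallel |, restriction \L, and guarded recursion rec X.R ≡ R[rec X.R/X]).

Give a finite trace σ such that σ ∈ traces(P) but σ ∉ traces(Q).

P's transition system — 2 states:
  s0 = rec X. a.X + 0\{a} + (b.0)\{a} → --a--▸ s0, --b--▸ s1
  s1 = 0\{a} → ∅
Q's transition system — 1 states:
  t0 = rec X. a.X + 0\{a} + 0\{a} → --a--▸ t0
Run σ = ⟨b⟩ on P: start {s0}
  [1] b ⇒ {s1}
  P completes σ.
Run σ = ⟨b⟩ on Q: start {t0}
  [1] b ⇒ ∅ (Q stuck)

b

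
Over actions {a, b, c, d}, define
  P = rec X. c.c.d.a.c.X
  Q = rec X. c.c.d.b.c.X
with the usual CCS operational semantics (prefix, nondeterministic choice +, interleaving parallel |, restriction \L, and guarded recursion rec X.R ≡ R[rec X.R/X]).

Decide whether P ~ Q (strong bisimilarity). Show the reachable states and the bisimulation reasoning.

NO

Reachable graph of P (5 states):
  s0 = rec X. c.c.d.a.c.X ⊢ =c=> s1
  s1 = c.d.a.c.(rec X. c.c.d.a.c.X) ⊢ =c=> s2
  s2 = d.a.c.(rec X. c.c.d.a.c.X) ⊢ =d=> s3
  s3 = a.c.(rec X. c.c.d.a.c.X) ⊢ =a=> s4
  s4 = c.(rec X. c.c.d.a.c.X) ⊢ =c=> s0
Reachable graph of Q (5 states):
  t0 = rec X. c.c.d.b.c.X ⊢ =c=> t1
  t1 = c.d.b.c.(rec X. c.c.d.b.c.X) ⊢ =c=> t2
  t2 = d.b.c.(rec X. c.c.d.b.c.X) ⊢ =d=> t3
  t3 = b.c.(rec X. c.c.d.b.c.X) ⊢ =b=> t4
  t4 = c.(rec X. c.c.d.b.c.X) ⊢ =c=> t0
Partition-refinement fixed point:
  B0 = {s0}
  B1 = {s1}
  B2 = {s2}
  B3 = {s3}
  B4 = {s4}
  B5 = {t0}
  B6 = {t1}
  B7 = {t2}
  B8 = {t3}
  B9 = {t4}
s0 ∈ B0, t0 ∈ B5 → different blocks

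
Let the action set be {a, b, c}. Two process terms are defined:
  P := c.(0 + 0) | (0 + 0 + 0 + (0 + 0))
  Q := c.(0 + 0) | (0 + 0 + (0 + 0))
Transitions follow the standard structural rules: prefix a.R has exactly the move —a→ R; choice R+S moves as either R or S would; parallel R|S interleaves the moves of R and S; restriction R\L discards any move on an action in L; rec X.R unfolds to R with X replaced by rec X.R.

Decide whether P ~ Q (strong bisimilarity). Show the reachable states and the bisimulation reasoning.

P ~ Q

LTS(P): 2 reachable states
  u0 = c.(0 + 0) | (0 + 0 + 0 + (0 + 0)) → --c--▸ u1
  u1 = (0 + 0) | (0 + 0 + 0 + (0 + 0)) → ·
LTS(Q): 2 reachable states
  v0 = c.(0 + 0) | (0 + 0 + (0 + 0)) → --c--▸ v1
  v1 = (0 + 0) | (0 + 0 + (0 + 0)) → ·
Coarsest stable partition (strong bisimilarity classes):
  B0 = {u0, v0}
  B1 = {u1, v1}
u0 ∈ B0, v0 ∈ B0 → same block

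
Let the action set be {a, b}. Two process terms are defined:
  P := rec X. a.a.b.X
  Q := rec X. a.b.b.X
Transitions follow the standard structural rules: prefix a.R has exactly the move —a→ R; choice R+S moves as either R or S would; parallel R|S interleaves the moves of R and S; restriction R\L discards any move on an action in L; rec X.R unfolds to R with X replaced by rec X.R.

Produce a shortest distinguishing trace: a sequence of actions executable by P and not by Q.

Reachable graph of P (3 states):
  s0 = rec X. a.a.b.X | ··a··> s1
  s1 = a.b.(rec X. a.a.b.X) | ··a··> s2
  s2 = b.(rec X. a.a.b.X) | ··b··> s0
Reachable graph of Q (3 states):
  t0 = rec X. a.b.b.X | ··a··> t1
  t1 = b.b.(rec X. a.b.b.X) | ··b··> t2
  t2 = b.(rec X. a.b.b.X) | ··b··> t0
Run σ = ⟨aa⟩ on P: start {s0}
  step 1 (a): {s1}
  step 2 (a): {s2}
  P completes σ.
Run σ = ⟨aa⟩ on Q: start {t0}
  step 1 (a): {t1}
  step 2 (a): ∅  — Q cannot continue

aa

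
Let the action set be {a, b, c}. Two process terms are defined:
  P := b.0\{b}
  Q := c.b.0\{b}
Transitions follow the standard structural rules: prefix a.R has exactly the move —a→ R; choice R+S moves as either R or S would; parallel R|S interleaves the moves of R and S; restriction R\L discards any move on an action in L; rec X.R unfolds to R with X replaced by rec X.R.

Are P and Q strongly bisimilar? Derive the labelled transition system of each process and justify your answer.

Reachable graph of P (2 states):
  p0 = b.0\{b} has moves —b→ p1
  p1 = 0\{b} has moves stopped
Reachable graph of Q (3 states):
  q0 = c.b.0\{b} has moves —c→ q1
  q1 = b.0\{b} has moves —b→ q2
  q2 = 0\{b} has moves stopped
Partition-refinement fixed point:
  B0 = {p0, q1}
  B1 = {p1, q2}
  B2 = {q0}
p0 ∈ B0, q0 ∈ B2 → different blocks

NO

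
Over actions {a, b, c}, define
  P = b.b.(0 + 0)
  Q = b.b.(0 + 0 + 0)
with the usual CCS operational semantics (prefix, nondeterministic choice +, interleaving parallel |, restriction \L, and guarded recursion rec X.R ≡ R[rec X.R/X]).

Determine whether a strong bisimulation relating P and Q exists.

Reachable graph of P (3 states):
  m0 = b.b.(0 + 0) ⊢ —b→ m1
  m1 = b.(0 + 0) ⊢ —b→ m2
  m2 = 0 + 0 ⊢ (no moves)
Reachable graph of Q (3 states):
  n0 = b.b.(0 + 0 + 0) ⊢ —b→ n1
  n1 = b.(0 + 0 + 0) ⊢ —b→ n2
  n2 = 0 + 0 + 0 ⊢ (no moves)
Partition-refinement fixed point:
  B0 = {m0, n0}
  B1 = {m1, n1}
  B2 = {m2, n2}
m0 ∈ B0, n0 ∈ B0 → same block

bisimilar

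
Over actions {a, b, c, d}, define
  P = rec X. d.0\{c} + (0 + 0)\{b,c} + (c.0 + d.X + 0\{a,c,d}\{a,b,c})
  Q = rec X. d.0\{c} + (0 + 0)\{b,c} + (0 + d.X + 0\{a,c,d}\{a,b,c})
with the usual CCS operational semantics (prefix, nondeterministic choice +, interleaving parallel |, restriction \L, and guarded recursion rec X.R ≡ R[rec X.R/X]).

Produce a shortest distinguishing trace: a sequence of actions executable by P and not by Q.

c

P's transition system — 3 states:
  s0 = rec X. d.0\{c} + (0 + 0)\{b,c} + (c.0 + d.X + 0\{a,c,d}\{a,b,c}) ⊢ --c--▸ s1, --d--▸ s0, --d--▸ s2
  s1 = 0 ⊢ (no moves)
  s2 = 0\{c} ⊢ (no moves)
Q's transition system — 2 states:
  t0 = rec X. d.0\{c} + (0 + 0)\{b,c} + (0 + d.X + 0\{a,c,d}\{a,b,c}) ⊢ --d--▸ t0, --d--▸ t1
  t1 = 0\{c} ⊢ (no moves)
Executing c from P (initial set {s0}):
  [1] c ⇒ {s1}
  ✓ P
Executing c from Q (initial set {t0}):
  [1] c ⇒ ∅ (Q stuck)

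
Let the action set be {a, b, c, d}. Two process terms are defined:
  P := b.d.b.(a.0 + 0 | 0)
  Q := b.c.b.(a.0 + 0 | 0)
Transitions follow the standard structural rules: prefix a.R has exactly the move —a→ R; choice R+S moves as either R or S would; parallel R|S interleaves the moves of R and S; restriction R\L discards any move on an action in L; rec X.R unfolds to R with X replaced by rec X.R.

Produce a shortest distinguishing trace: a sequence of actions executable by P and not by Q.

bd

P's transition system — 5 states:
  p0 = b.d.b.(a.0 + 0 | 0) | -b-> p1
  p1 = d.b.(a.0 + 0 | 0) | -d-> p2
  p2 = b.(a.0 + 0 | 0) | -b-> p3
  p3 = a.0 + 0 | 0 | -a-> p4
  p4 = 0 | stopped
Q's transition system — 5 states:
  q0 = b.c.b.(a.0 + 0 | 0) | -b-> q1
  q1 = c.b.(a.0 + 0 | 0) | -c-> q2
  q2 = b.(a.0 + 0 | 0) | -b-> q3
  q3 = a.0 + 0 | 0 | -a-> q4
  q4 = 0 | stopped
Executing bd from P (initial set {p0}):
  [1] b ⇒ {p1}
  [2] d ⇒ {p2}
  ✓ P
Executing bd from Q (initial set {q0}):
  [1] b ⇒ {q1}
  [2] d ⇒ no successor for Q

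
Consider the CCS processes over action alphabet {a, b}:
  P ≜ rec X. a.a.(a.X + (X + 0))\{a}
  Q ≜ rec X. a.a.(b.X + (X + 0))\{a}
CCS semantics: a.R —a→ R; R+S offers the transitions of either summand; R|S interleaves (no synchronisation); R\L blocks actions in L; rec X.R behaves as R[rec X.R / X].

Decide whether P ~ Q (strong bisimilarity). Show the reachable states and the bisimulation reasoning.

Reachable graph of P (3 states):
  s0 = rec X. a.a.(a.X + (X + 0))\{a} has moves --a--▸ s1
  s1 = a.(a.(rec X. a.a.(a.X + (X + 0))\{a}) + ((rec X. a.a.(a.X + (X + 0))\{a}) + 0))\{a} has moves --a--▸ s2
  s2 = (a.(rec X. a.a.(a.X + (X + 0))\{a}) + ((rec X. a.a.(a.X + (X + 0))\{a}) + 0))\{a} has moves stopped
Reachable graph of Q (4 states):
  t0 = rec X. a.a.(b.X + (X + 0))\{a} has moves --a--▸ t1
  t1 = a.(b.(rec X. a.a.(b.X + (X + 0))\{a}) + ((rec X. a.a.(b.X + (X + 0))\{a}) + 0))\{a} has moves --a--▸ t2
  t2 = (b.(rec X. a.a.(b.X + (X + 0))\{a}) + ((rec X. a.a.(b.X + (X + 0))\{a}) + 0))\{a} has moves --b--▸ t3
  t3 = (rec X. a.a.(b.X + (X + 0))\{a})\{a} has moves stopped
Coarsest stable partition (strong bisimilarity classes):
  B0 = {s0}
  B1 = {s1}
  B2 = {s2, t3}
  B3 = {t0}
  B4 = {t1}
  B5 = {t2}
s0 ∈ B0, t0 ∈ B3 → different blocks

NO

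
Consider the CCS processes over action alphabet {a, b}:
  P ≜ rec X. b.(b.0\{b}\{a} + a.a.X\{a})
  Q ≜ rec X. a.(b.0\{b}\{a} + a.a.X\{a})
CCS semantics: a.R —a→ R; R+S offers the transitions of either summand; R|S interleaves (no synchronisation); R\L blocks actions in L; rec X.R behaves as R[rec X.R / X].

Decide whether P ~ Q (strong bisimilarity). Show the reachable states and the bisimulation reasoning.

not bisimilar

Reachable graph of P (7 states):
  s0 = rec X. b.(b.0\{b}\{a} + a.a.X\{a}) :: ··b··> s1
  s1 = b.0\{b}\{a} + a.a.(rec X. b.(b.0\{b}\{a} + a.a.X\{a}))\{a} :: ··a··> s2, ··b··> s3
  s2 = a.(rec X. b.(b.0\{b}\{a} + a.a.X\{a}))\{a} :: ··a··> s4
  s3 = 0\{b}\{a} :: stopped
  s4 = (rec X. b.(b.0\{b}\{a} + a.a.X\{a}))\{a} :: ··b··> s5
  s5 = (b.0\{b}\{a} + a.a.(rec X. b.(b.0\{b}\{a} + a.a.X\{a}))\{a})\{a} :: ··b··> s6
  s6 = 0\{b}\{a}\{a} :: stopped
Reachable graph of Q (5 states):
  t0 = rec X. a.(b.0\{b}\{a} + a.a.X\{a}) :: ··a··> t1
  t1 = b.0\{b}\{a} + a.a.(rec X. a.(b.0\{b}\{a} + a.a.X\{a}))\{a} :: ··a··> t2, ··b··> t3
  t2 = a.(rec X. a.(b.0\{b}\{a} + a.a.X\{a}))\{a} :: ··a··> t4
  t3 = 0\{b}\{a} :: stopped
  t4 = (rec X. a.(b.0\{b}\{a} + a.a.X\{a}))\{a} :: stopped
Partition-refinement fixed point:
  B0 = {s0}
  B1 = {s1}
  B2 = {s2}
  B3 = {s4}
  B4 = {s5}
  B5 = {s3, s6, t3, t4}
  B6 = {t0}
  B7 = {t1}
  B8 = {t2}
s0 ∈ B0, t0 ∈ B6 → different blocks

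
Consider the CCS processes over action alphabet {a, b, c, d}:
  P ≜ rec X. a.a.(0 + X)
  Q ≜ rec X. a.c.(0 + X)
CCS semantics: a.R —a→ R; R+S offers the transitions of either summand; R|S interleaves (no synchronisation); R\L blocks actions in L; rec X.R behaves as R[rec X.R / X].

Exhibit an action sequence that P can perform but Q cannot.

P's transition system — 3 states:
  u0 = rec X. a.a.(0 + X) :: ··a··> u1
  u1 = a.(0 + (rec X. a.a.(0 + X))) :: ··a··> u2
  u2 = 0 + (rec X. a.a.(0 + X)) :: ··a··> u1
Q's transition system — 3 states:
  v0 = rec X. a.c.(0 + X) :: ··a··> v1
  v1 = c.(0 + (rec X. a.c.(0 + X))) :: ··c··> v2
  v2 = 0 + (rec X. a.c.(0 + X)) :: ··a··> v1
Trace ⟨aa⟩ through P, begin at {u0}:
  after a @ step 1: {u1}
  after a @ step 2: {u2}
  P completes σ.
Trace ⟨aa⟩ through Q, begin at {v0}:
  after a @ step 1: {v1}
  after a @ step 2: ∅ (Q stuck)

aa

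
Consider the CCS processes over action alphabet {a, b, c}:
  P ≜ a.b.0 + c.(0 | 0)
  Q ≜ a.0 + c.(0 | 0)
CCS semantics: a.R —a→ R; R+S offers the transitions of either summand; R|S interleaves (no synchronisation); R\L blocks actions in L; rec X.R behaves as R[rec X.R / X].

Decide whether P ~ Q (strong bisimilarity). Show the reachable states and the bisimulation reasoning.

Reachable graph of P (4 states):
  u0 = a.b.0 + c.(0 | 0) → -a-> u1, -c-> u2
  u1 = b.0 → -b-> u3
  u2 = 0 | 0 → stopped
  u3 = 0 → stopped
Reachable graph of Q (3 states):
  v0 = a.0 + c.(0 | 0) → -a-> v1, -c-> v2
  v1 = 0 → stopped
  v2 = 0 | 0 → stopped
Bisimilarity quotient blocks:
  B0 = {u0}
  B1 = {u1}
  B2 = {u2, u3, v1, v2}
  B3 = {v0}
u0 ∈ B0, v0 ∈ B3 → different blocks

not bisimilar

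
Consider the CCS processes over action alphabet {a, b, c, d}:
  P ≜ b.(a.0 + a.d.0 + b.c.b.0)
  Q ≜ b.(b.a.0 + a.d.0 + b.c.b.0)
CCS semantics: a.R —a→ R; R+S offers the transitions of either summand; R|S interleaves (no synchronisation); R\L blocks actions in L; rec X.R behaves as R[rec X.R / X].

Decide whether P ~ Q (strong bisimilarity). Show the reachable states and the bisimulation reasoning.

P's transition system — 6 states:
  s0 = b.(a.0 + a.d.0 + b.c.b.0) | -b-> s1
  s1 = a.0 + a.d.0 + b.c.b.0 | -a-> s2, -a-> s3, -b-> s4
  s2 = 0 | deadlocked
  s3 = d.0 | -d-> s2
  s4 = c.b.0 | -c-> s5
  s5 = b.0 | -b-> s2
Q's transition system — 7 states:
  t0 = b.(b.a.0 + a.d.0 + b.c.b.0) | -b-> t1
  t1 = b.a.0 + a.d.0 + b.c.b.0 | -a-> t2, -b-> t3, -b-> t4
  t2 = d.0 | -d-> t5
  t3 = a.0 | -a-> t5
  t4 = c.b.0 | -c-> t6
  t5 = 0 | deadlocked
  t6 = b.0 | -b-> t5
Partition-refinement fixed point:
  B0 = {s0}
  B1 = {s1}
  B2 = {s2, t5}
  B3 = {s4, t4}
  B4 = {s5, t6}
  B5 = {s3, t2}
  B6 = {t0}
  B7 = {t1}
  B8 = {t3}
s0 ∈ B0, t0 ∈ B6 → different blocks

not bisimilar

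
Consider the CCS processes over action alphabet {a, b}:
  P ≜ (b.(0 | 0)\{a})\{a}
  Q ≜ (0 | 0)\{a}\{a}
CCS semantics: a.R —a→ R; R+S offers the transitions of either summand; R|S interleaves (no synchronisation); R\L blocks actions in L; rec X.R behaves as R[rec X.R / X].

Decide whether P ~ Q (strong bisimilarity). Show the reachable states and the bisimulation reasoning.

P's transition system — 2 states:
  s0 = (b.(0 | 0)\{a})\{a} :: --b--▸ s1
  s1 = (0 | 0)\{a}\{a} :: stopped
Q's transition system — 1 states:
  t0 = (0 | 0)\{a}\{a} :: stopped
Bisimilarity quotient blocks:
  B0 = {s0}
  B1 = {s1, t0}
s0 ∈ B0, t0 ∈ B1 → different blocks

P ≁ Q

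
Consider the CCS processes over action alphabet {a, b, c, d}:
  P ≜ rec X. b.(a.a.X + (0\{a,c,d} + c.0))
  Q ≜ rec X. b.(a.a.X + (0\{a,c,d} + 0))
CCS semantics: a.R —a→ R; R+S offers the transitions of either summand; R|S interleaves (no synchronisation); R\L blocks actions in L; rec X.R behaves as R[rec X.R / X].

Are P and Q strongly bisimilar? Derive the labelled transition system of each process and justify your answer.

not bisimilar

Reachable graph of P (4 states):
  p0 = rec X. b.(a.a.X + (0\{a,c,d} + c.0)) | —b→ p1
  p1 = a.a.(rec X. b.(a.a.X + (0\{a,c,d} + c.0))) + (0\{a,c,d} + c.0) | —a→ p2, —c→ p3
  p2 = a.(rec X. b.(a.a.X + (0\{a,c,d} + c.0))) | —a→ p0
  p3 = 0 | deadlocked
Reachable graph of Q (3 states):
  q0 = rec X. b.(a.a.X + (0\{a,c,d} + 0)) | —b→ q1
  q1 = a.a.(rec X. b.(a.a.X + (0\{a,c,d} + 0))) + (0\{a,c,d} + 0) | —a→ q2
  q2 = a.(rec X. b.(a.a.X + (0\{a,c,d} + 0))) | —a→ q0
Partition-refinement fixed point:
  B0 = {p0}
  B1 = {p1}
  B2 = {p2}
  B3 = {p3}
  B4 = {q0}
  B5 = {q1}
  B6 = {q2}
p0 ∈ B0, q0 ∈ B4 → different blocks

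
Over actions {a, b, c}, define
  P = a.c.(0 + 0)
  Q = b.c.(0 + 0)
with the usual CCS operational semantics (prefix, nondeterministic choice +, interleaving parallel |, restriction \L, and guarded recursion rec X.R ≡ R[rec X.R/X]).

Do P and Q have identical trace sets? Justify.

Reachable graph of P (3 states):
  p0 = a.c.(0 + 0) → --a--▸ p1
  p1 = c.(0 + 0) → --c--▸ p2
  p2 = 0 + 0 → (no moves)
Reachable graph of Q (3 states):
  q0 = b.c.(0 + 0) → --b--▸ q1
  q1 = c.(0 + 0) → --c--▸ q2
  q2 = 0 + 0 → (no moves)
Executing a from P (initial set {p0}):
  after a @ step 1: {p1}
  — P admits the full trace.
Executing a from Q (initial set {q0}):
  after a @ step 1: ∅ (Q stuck)

trace-distinct — witness ⟨a⟩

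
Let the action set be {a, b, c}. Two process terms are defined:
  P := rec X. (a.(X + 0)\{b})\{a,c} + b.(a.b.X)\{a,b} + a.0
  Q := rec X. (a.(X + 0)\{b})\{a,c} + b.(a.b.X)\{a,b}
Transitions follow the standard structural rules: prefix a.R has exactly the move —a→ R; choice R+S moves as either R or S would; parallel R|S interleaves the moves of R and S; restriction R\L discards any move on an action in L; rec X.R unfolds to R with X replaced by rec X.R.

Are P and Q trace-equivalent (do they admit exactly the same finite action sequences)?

NO — witness ⟨a⟩

LTS(P): 3 reachable states
  m0 = rec X. (a.(X + 0)\{b})\{a,c} + b.(a.b.X)\{a,b} + a.0 has moves --a--▸ m1, --b--▸ m2
  m1 = 0 has moves deadlocked
  m2 = (a.b.(rec X. (a.(X + 0)\{b})\{a,c} + b.(a.b.X)\{a,b} + a.0))\{a,b} has moves deadlocked
LTS(Q): 2 reachable states
  n0 = rec X. (a.(X + 0)\{b})\{a,c} + b.(a.b.X)\{a,b} has moves --b--▸ n1
  n1 = (a.b.(rec X. (a.(X + 0)\{b})\{a,c} + b.(a.b.X)\{a,b}))\{a,b} has moves deadlocked
Run σ = ⟨a⟩ on P: start {m0}
  step 1 (a): {m1}
  ✓ P
Run σ = ⟨a⟩ on Q: start {n0}
  step 1 (a): ∅ (Q stuck)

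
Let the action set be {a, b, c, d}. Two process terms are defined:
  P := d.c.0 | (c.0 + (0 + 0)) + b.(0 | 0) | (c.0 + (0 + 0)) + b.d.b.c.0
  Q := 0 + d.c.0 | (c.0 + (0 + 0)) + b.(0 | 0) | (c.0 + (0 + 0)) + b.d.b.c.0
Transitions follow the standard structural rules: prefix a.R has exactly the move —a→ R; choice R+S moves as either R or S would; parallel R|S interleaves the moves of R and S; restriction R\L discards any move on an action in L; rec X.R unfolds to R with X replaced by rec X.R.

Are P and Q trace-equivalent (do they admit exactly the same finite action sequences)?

trace-equivalent

Reachable graph of P (13 states):
  u0 = d.c.0 | (c.0 + (0 + 0)) + b.(0 | 0) | (c.0 + (0 + 0)) + b.d.b.c.0 ⊢ -b-> u1, -b-> u2, -c-> u3, -c-> u4, -d-> u5
  u1 = 0 | 0 | (c.0 + (0 + 0)) ⊢ -c-> u6
  u2 = d.b.c.0 ⊢ -d-> u7
  u3 = b.(0 | 0) | 0 ⊢ -b-> u6
  u4 = d.c.0 | 0 ⊢ -d-> u8
  u5 = c.0 | (c.0 + (0 + 0)) ⊢ -c-> u8, -c-> u9
  u6 = 0 | 0 | 0 ⊢ (no moves)
  u7 = b.c.0 ⊢ -b-> u10
  u8 = c.0 | 0 ⊢ -c-> u11
  u9 = 0 | (c.0 + (0 + 0)) ⊢ -c-> u11
  u10 = c.0 ⊢ -c-> u12
  u11 = 0 | 0 ⊢ (no moves)
  u12 = 0 ⊢ (no moves)
Reachable graph of Q (13 states):
  v0 = 0 + d.c.0 | (c.0 + (0 + 0)) + b.(0 | 0) | (c.0 + (0 + 0)) + b.d.b.c.0 ⊢ -b-> v1, -b-> v2, -c-> v3, -c-> v4, -d-> v5
  v1 = 0 | 0 | (c.0 + (0 + 0)) ⊢ -c-> v6
  v2 = d.b.c.0 ⊢ -d-> v7
  v3 = b.(0 | 0) | 0 ⊢ -b-> v6
  v4 = d.c.0 | 0 ⊢ -d-> v8
  v5 = c.0 | (c.0 + (0 + 0)) ⊢ -c-> v8, -c-> v9
  v6 = 0 | 0 | 0 ⊢ (no moves)
  v7 = b.c.0 ⊢ -b-> v10
  v8 = c.0 | 0 ⊢ -c-> v11
  v9 = 0 | (c.0 + (0 + 0)) ⊢ -c-> v11
  v10 = c.0 ⊢ -c-> v12
  v11 = 0 | 0 ⊢ (no moves)
  v12 = 0 ⊢ (no moves)
Bisimilarity quotient blocks:
  B0 = {u0, v0}
  B1 = {u2, v2}
  B2 = {u7, v7}
  B3 = {u1, u10, u8, u9, v1, v10, v8, v9}
  B4 = {u11, u12, u6, v11, v12, v6}
  B5 = {u3, v3}
  B6 = {u5, v5}
  B7 = {u4, v4}
u0 ∈ B0, v0 ∈ B0 → same block
Bisimilar ⇒ trace-equivalent.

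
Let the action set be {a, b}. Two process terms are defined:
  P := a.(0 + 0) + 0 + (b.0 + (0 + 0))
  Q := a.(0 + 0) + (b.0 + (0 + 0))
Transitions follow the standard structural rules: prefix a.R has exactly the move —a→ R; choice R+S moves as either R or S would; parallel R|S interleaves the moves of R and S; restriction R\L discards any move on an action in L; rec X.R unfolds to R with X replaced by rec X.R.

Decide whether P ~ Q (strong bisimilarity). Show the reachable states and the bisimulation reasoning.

P ~ Q

Reachable graph of P (3 states):
  u0 = a.(0 + 0) + 0 + (b.0 + (0 + 0)) :: —a→ u1, —b→ u2
  u1 = 0 + 0 :: ∅
  u2 = 0 :: ∅
Reachable graph of Q (3 states):
  v0 = a.(0 + 0) + (b.0 + (0 + 0)) :: —a→ v1, —b→ v2
  v1 = 0 + 0 :: ∅
  v2 = 0 :: ∅
Bisimilarity quotient blocks:
  B0 = {u0, v0}
  B1 = {u1, u2, v1, v2}
u0 ∈ B0, v0 ∈ B0 → same block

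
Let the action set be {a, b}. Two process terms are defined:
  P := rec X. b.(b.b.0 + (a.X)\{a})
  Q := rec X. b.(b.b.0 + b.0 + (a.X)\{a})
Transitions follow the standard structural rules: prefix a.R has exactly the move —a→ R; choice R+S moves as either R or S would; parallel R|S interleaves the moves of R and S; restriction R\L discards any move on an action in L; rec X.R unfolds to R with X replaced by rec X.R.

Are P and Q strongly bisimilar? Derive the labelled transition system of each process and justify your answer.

P ≁ Q

LTS(P): 4 reachable states
  u0 = rec X. b.(b.b.0 + (a.X)\{a}) has moves =b=> u1
  u1 = b.b.0 + (a.(rec X. b.(b.b.0 + (a.X)\{a})))\{a} has moves =b=> u2
  u2 = b.0 has moves =b=> u3
  u3 = 0 has moves ∅
LTS(Q): 4 reachable states
  v0 = rec X. b.(b.b.0 + b.0 + (a.X)\{a}) has moves =b=> v1
  v1 = b.b.0 + b.0 + (a.(rec X. b.(b.b.0 + b.0 + (a.X)\{a})))\{a} has moves =b=> v2, =b=> v3
  v2 = 0 has moves ∅
  v3 = b.0 has moves =b=> v2
Coarsest stable partition (strong bisimilarity classes):
  B0 = {u0}
  B1 = {u1}
  B2 = {u2, v3}
  B3 = {u3, v2}
  B4 = {v0}
  B5 = {v1}
u0 ∈ B0, v0 ∈ B4 → different blocks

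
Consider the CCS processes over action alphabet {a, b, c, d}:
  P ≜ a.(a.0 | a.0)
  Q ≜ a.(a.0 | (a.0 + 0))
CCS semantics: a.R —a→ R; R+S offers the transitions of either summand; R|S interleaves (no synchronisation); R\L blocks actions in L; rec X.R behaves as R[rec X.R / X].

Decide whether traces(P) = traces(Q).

P's transition system — 5 states:
  s0 = a.(a.0 | a.0) :: =a=> s1
  s1 = a.0 | a.0 :: =a=> s2, =a=> s3
  s2 = 0 | a.0 :: =a=> s4
  s3 = a.0 | 0 :: =a=> s4
  s4 = 0 | 0 :: deadlocked
Q's transition system — 5 states:
  t0 = a.(a.0 | (a.0 + 0)) :: =a=> t1
  t1 = a.0 | (a.0 + 0) :: =a=> t2, =a=> t3
  t2 = 0 | (a.0 + 0) :: =a=> t4
  t3 = a.0 | 0 :: =a=> t4
  t4 = 0 | 0 :: deadlocked
Coarsest stable partition (strong bisimilarity classes):
  B0 = {s0, t0}
  B1 = {s1, t1}
  B2 = {s2, s3, t2, t3}
  B3 = {s4, t4}
s0 ∈ B0, t0 ∈ B0 → same block
Bisimilar ⇒ trace-equivalent.

YES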